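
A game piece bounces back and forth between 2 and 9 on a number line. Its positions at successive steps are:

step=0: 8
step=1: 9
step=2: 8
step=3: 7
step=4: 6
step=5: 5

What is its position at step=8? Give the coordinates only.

The value reflects between 2 and 9, moving 1 per step.
  step 6: 5 → 4
  step 7: 4 → 3
  step 8: 3 → 2

2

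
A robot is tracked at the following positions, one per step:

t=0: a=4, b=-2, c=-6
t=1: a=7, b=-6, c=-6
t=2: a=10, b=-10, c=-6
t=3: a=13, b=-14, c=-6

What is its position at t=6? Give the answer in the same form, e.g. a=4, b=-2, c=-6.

a=22, b=-26, c=-6

The position changes by (+3,-4,+0) every step.
step 4: a=13, b=-14, c=-6 + (+3,-4,+0) → a=16, b=-18, c=-6
step 5: a=16, b=-18, c=-6 + (+3,-4,+0) → a=19, b=-22, c=-6
step 6: a=19, b=-22, c=-6 + (+3,-4,+0) → a=22, b=-26, c=-6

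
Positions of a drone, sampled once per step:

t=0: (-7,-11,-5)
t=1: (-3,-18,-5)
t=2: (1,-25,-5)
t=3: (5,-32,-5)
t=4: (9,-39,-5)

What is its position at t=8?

(25,-67,-5)

Each step adds (+4,-7,+0) to the position.
step 5: (9,-39,-5) + (+4,-7,+0) → (13,-46,-5)
step 6: (13,-46,-5) + (+4,-7,+0) → (17,-53,-5)
step 7: (17,-53,-5) + (+4,-7,+0) → (21,-60,-5)
step 8: (21,-60,-5) + (+4,-7,+0) → (25,-67,-5)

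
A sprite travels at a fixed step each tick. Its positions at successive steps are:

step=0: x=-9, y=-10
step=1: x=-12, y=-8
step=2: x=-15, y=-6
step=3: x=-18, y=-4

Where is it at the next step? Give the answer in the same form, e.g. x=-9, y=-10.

Constant displacement of (-3, +2) per step.
step 4: x=-18, y=-4 + (-3, +2) → x=-21, y=-2

x=-21, y=-2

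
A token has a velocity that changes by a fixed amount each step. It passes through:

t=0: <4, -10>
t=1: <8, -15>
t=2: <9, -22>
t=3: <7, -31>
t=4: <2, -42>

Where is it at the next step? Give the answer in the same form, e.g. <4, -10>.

<-6, -55>

Successive displacements: <+4, -5>, <+1, -7>, <-2, -9>, <-5, -11> — each changes by <-3, -2>.
step 5: <2, -42> + <-8, -13> → <-6, -55>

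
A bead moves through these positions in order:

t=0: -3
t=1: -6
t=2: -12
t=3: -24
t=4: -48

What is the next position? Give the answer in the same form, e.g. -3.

Step-to-step displacements: -3, -6, -12, -24; each is 2× the previous.
step 5: -48 − 48 → -96

-96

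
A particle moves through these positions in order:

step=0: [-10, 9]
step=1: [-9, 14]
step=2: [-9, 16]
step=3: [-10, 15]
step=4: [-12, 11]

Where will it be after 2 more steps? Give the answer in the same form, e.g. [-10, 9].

First differences are [+1, +5], [+0, +2], [-1, -1], [-2, -4]; their common second difference is [-1, -3] (constant acceleration).
step 5: [-12, 11] + [-3, -7] → [-15, 4]
step 6: [-15, 4] + [-4, -10] → [-19, -6]

[-19, -6]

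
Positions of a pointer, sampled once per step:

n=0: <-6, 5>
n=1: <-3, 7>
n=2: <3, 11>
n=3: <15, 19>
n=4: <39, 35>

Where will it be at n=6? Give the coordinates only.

The jumps are <+3, +2>, <+6, +4>, <+12, +8>, <+24, +16> — a geometric progression with ratio 2.
step 5: <39, 35> + <+48, +32> → <87, 67>
step 6: <87, 67> + <+96, +64> → <183, 131>

<183, 131>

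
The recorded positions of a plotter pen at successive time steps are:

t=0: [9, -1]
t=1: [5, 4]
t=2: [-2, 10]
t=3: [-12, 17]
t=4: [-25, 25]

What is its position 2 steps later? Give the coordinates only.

Taking differences between consecutive positions: [-4, +5], [-7, +6], [-10, +7], [-13, +8]. These grow by [-3, +1] each step.
step 5: [-25, 25] + [-16, +9] → [-41, 34]
step 6: [-41, 34] + [-19, +10] → [-60, 44]

[-60, 44]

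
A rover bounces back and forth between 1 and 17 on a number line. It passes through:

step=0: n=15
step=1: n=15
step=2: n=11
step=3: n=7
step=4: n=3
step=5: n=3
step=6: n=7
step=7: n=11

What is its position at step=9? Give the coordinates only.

n=15

The value reflects between 1 and 17, moving 4 per step.
  step 8: 11 → 15
  step 9: 15 → 15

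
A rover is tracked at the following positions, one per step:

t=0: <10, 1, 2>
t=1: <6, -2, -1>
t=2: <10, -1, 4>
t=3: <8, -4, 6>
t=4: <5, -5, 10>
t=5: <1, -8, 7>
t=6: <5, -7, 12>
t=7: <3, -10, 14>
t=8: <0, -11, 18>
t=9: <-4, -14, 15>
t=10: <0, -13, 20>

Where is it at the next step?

The moves between consecutive positions are <-4, -3, -3>, <+4, +1, +5>, <-2, -3, +2>, <-3, -1, +4>, <-4, -3, -3>, <+4, +1, +5>, <-2, -3, +2>, <-3, -1, +4>, <-4, -3, -3>, <+4, +1, +5>; they repeat the 4-cycle [<-4, -3, -3>, <+4, +1, +5>, <-2, -3, +2>, <-3, -1, +4>].
step 11: apply <-2, -3, +2> → <-2, -16, 22>

<-2, -16, 22>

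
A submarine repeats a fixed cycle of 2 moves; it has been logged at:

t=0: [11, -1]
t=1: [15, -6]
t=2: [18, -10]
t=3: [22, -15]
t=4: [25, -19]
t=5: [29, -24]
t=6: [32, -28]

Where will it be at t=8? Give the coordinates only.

[39, -37]

Differencing gives [+4, -5], [+3, -4], [+4, -5], [+3, -4], [+4, -5], [+3, -4]. This is the pattern [+4, -5], [+3, -4] repeated.
step 7: apply [+4, -5] → [36, -33]
step 8: apply [+3, -4] → [39, -37]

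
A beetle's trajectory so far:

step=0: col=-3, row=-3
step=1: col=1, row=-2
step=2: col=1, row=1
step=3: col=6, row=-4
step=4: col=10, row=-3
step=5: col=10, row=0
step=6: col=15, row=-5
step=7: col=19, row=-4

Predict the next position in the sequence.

col=19, row=-1

Differencing gives (+4, +1), (+0, +3), (+5, -5), (+4, +1), (+0, +3), (+5, -5), (+4, +1). This is the pattern (+4, +1), (+0, +3), (+5, -5) repeated.
step 8: apply (+0, +3) → col=19, row=-1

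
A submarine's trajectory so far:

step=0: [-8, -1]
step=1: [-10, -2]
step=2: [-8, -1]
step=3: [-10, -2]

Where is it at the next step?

Consecutive displacements [-2, -1], [+2, +1], [-2, -1] scale by a factor of -1 each step.
step 4: [-10, -2] + [+2, +1] → [-8, -1]

[-8, -1]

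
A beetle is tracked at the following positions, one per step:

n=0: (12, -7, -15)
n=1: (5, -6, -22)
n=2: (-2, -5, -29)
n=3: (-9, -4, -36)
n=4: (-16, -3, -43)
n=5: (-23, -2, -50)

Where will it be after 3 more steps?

(-44, 1, -71)

Constant displacement of (-7, +1, -7) per step.
step 6: (-23, -2, -50) + (-7, +1, -7) → (-30, -1, -57)
step 7: (-30, -1, -57) + (-7, +1, -7) → (-37, 0, -64)
step 8: (-37, 0, -64) + (-7, +1, -7) → (-44, 1, -71)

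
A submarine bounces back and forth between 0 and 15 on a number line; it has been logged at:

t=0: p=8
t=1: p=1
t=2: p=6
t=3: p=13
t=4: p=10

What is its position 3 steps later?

p=11

The value reflects between 0 and 15, moving 7 per step.
  step 5: 10 → 3
  step 6: 3 → 4
  step 7: 4 → 11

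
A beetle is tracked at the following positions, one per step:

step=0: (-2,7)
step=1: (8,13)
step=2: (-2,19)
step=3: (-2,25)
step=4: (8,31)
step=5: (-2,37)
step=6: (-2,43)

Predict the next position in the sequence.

(8,49)

The first coordinate repeats the cycle [-2, 8, -2] with period 3; step 7 mod 3 = 1, giving 8.
The second coordinate changes by +6 each step, so at step 7 it is 7 + 7·(6) = 49.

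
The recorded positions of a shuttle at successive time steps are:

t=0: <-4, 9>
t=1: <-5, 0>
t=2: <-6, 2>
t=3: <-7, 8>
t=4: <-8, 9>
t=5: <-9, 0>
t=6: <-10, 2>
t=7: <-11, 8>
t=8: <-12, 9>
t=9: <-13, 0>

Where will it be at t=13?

<-17, 0>

The first coordinate changes by -1 each step, so at step 13 it is -4 + 13·(-1) = -17.
The second coordinate repeats the cycle [9, 0, 2, 8] with period 4; step 13 mod 4 = 1, giving 0.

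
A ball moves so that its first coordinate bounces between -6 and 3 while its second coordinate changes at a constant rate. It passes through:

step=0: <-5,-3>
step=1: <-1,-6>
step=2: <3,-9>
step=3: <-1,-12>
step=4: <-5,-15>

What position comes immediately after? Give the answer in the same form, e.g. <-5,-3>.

The first coordinate travels 4 per step and bounces off the walls at -6 and 3.
  step 5: -5 → -3
The second coordinate changes by -3 each step: at step 5 it is -18.

<-3,-18>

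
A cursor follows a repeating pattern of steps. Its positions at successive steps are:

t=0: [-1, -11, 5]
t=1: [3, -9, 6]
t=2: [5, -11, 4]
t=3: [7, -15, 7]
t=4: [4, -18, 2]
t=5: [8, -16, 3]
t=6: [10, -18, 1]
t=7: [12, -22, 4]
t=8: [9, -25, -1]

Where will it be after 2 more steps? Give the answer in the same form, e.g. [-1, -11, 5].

The moves between consecutive positions are [+4, +2, +1], [+2, -2, -2], [+2, -4, +3], [-3, -3, -5], [+4, +2, +1], [+2, -2, -2], [+2, -4, +3], [-3, -3, -5]; they repeat the 4-cycle [[+4, +2, +1], [+2, -2, -2], [+2, -4, +3], [-3, -3, -5]].
step 9: apply [+4, +2, +1] → [13, -23, 0]
step 10: apply [+2, -2, -2] → [15, -25, -2]

[15, -25, -2]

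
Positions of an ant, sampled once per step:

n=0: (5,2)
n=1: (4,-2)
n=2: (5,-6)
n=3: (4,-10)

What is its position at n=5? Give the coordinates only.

First: cycles through 5, 4 every 2 steps. Step 5 lands at position 1 of the cycle → 4.
Second: linear, -4 per step → -18 at step 5.

(4,-18)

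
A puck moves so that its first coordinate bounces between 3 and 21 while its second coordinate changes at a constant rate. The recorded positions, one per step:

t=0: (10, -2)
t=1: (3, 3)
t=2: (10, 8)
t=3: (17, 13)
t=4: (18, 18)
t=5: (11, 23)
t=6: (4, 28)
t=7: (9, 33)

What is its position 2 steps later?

The first coordinate reflects between 3 and 21, moving 7 per step.
  step 8: 9 → 16
  step 9: 16 → 19
The second coordinate changes by +5 each step: at step 9 it is 43.

(19, 43)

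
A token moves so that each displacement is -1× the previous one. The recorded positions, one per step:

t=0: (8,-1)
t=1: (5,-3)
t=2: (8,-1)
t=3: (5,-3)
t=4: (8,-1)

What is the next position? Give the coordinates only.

The jumps are (-3,-2), (+3,+2), (-3,-2), (+3,+2) — a geometric progression with ratio -1.
step 5: (8,-1) + (-3,-2) → (5,-3)

(5,-3)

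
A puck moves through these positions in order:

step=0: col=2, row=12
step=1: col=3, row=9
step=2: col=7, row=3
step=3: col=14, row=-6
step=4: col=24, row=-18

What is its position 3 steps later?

col=72, row=-72

Taking differences between consecutive positions: (+1, -3), (+4, -6), (+7, -9), (+10, -12). These grow by (+3, -3) each step.
step 5: col=24, row=-18 + (+13, -15) → col=37, row=-33
step 6: col=37, row=-33 + (+16, -18) → col=53, row=-51
step 7: col=53, row=-51 + (+19, -21) → col=72, row=-72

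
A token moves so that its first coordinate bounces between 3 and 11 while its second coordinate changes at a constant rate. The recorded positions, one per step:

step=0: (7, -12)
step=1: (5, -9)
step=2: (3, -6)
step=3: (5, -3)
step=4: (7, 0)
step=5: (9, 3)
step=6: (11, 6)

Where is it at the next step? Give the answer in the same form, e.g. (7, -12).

(9, 9)

The first coordinate travels 2 per step and bounces off the walls at 3 and 11.
  step 7: 11 → 9
The second coordinate changes by +3 each step: at step 7 it is 9.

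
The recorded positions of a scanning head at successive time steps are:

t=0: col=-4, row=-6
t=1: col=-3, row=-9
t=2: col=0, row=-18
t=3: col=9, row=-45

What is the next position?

Step-to-step displacements: (+1, -3), (+3, -9), (+9, -27); each is 3× the previous.
step 4: col=9, row=-45 + (+27, -81) → col=36, row=-126

col=36, row=-126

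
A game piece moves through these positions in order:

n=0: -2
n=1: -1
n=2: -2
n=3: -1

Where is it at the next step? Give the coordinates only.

Step-to-step displacements: +1, -1, +1; each is -1× the previous.
step 4: -1 − 1 → -2

-2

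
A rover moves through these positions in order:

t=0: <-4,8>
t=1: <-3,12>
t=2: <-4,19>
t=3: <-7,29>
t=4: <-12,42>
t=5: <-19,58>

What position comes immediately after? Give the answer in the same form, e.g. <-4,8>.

Successive displacements: <+1,+4>, <-1,+7>, <-3,+10>, <-5,+13>, <-7,+16> — each changes by <-2,+3>.
step 6: <-19,58> + <-9,+19> → <-28,77>

<-28,77>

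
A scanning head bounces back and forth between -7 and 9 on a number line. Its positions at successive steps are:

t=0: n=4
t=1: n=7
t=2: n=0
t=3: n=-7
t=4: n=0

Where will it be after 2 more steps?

The value reflects between -7 and 9, moving 7 per step.
  step 5: 0 → 7
  step 6: 7 → 4

n=4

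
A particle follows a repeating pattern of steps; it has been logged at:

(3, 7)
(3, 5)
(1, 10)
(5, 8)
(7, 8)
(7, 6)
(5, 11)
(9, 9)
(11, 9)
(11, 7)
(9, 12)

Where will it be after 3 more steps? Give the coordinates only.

(15, 8)

Step-to-step displacements: (+0, -2), (-2, +5), (+4, -2), (+2, +0), (+0, -2), (-2, +5), (+4, -2), (+2, +0), (+0, -2), (-2, +5) — a repeating cycle of length 4.
step 11: apply (+4, -2) → (13, 10)
step 12: apply (+2, +0) → (15, 10)
step 13: apply (+0, -2) → (15, 8)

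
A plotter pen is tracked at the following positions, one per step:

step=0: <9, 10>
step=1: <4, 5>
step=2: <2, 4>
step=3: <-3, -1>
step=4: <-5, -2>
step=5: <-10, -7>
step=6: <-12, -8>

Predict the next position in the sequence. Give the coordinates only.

Differencing gives <-5, -5>, <-2, -1>, <-5, -5>, <-2, -1>, <-5, -5>, <-2, -1>. This is the pattern <-5, -5>, <-2, -1> repeated.
step 7: apply <-5, -5> → <-17, -13>

<-17, -13>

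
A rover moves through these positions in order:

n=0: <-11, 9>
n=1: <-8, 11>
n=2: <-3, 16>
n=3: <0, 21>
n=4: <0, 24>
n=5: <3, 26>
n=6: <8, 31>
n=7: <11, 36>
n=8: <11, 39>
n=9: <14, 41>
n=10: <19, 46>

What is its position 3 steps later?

<25, 56>

Differencing gives <+3, +2>, <+5, +5>, <+3, +5>, <+0, +3>, <+3, +2>, <+5, +5>, <+3, +5>, <+0, +3>, <+3, +2>, <+5, +5>. This is the pattern <+3, +2>, <+5, +5>, <+3, +5>, <+0, +3> repeated.
step 11: apply <+3, +5> → <22, 51>
step 12: apply <+0, +3> → <22, 54>
step 13: apply <+3, +2> → <25, 56>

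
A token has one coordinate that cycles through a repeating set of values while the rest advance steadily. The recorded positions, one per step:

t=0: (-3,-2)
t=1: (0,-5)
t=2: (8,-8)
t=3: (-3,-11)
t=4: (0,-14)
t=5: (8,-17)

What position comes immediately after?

(-3,-20)

The first coordinate repeats the cycle [-3, 0, 8] with period 3; step 6 mod 3 = 0, giving -3.
The second coordinate changes by -3 each step, so at step 6 it is -2 + 6·(-3) = -20.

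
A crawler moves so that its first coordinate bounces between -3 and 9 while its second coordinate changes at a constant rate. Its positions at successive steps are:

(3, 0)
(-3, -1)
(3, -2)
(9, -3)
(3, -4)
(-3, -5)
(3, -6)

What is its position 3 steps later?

The first coordinate reflects between -3 and 9, moving 6 per step.
  step 7: 3 → 9
  step 8: 9 → 3
  step 9: 3 → -3
The second coordinate changes by -1 each step: at step 9 it is -9.

(-3, -9)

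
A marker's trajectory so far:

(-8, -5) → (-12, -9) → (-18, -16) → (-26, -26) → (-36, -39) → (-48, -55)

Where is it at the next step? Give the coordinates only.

First differences are (-4, -4), (-6, -7), (-8, -10), (-10, -13), (-12, -16); their common second difference is (-2, -3) (constant acceleration).
step 6: (-48, -55) + (-14, -19) → (-62, -74)

(-62, -74)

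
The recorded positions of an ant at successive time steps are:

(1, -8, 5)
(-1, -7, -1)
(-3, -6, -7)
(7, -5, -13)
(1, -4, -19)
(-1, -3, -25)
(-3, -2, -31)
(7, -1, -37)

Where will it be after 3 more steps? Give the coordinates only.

First: cycles through 1, -1, -3, 7 every 4 steps. Step 10 lands at position 2 of the cycle → -3.
Second: linear, +1 per step → 2 at step 10.
Third: linear, -6 per step → -55 at step 10.

(-3, 2, -55)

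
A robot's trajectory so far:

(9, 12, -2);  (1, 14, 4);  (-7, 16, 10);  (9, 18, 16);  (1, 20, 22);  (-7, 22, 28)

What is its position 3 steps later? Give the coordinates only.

(-7, 28, 46)

First: cycles through 9, 1, -7 every 3 steps. Step 8 lands at position 2 of the cycle → -7.
Second: linear, +2 per step → 28 at step 8.
Third: linear, +6 per step → 46 at step 8.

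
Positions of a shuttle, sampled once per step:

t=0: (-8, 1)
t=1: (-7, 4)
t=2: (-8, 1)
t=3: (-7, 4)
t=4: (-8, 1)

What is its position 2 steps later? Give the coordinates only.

Consecutive displacements (+1, +3), (-1, -3), (+1, +3), (-1, -3) scale by a factor of -1 each step.
step 5: (-8, 1) + (+1, +3) → (-7, 4)
step 6: (-7, 4) + (-1, -3) → (-8, 1)

(-8, 1)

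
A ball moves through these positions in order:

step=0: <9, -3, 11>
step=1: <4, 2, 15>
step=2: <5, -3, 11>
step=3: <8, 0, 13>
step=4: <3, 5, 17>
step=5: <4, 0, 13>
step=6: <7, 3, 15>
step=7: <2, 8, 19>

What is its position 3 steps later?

The moves between consecutive positions are <-5, +5, +4>, <+1, -5, -4>, <+3, +3, +2>, <-5, +5, +4>, <+1, -5, -4>, <+3, +3, +2>, <-5, +5, +4>; they repeat the 3-cycle [<-5, +5, +4>, <+1, -5, -4>, <+3, +3, +2>].
step 8: apply <+1, -5, -4> → <3, 3, 15>
step 9: apply <+3, +3, +2> → <6, 6, 17>
step 10: apply <-5, +5, +4> → <1, 11, 21>

<1, 11, 21>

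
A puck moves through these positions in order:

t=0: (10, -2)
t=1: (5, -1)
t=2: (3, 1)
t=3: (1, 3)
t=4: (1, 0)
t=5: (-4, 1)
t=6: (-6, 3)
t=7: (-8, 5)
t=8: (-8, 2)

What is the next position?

(-13, 3)

The moves between consecutive positions are (-5, +1), (-2, +2), (-2, +2), (+0, -3), (-5, +1), (-2, +2), (-2, +2), (+0, -3); they repeat the 4-cycle [(-5, +1), (-2, +2), (-2, +2), (+0, -3)].
step 9: apply (-5, +1) → (-13, 3)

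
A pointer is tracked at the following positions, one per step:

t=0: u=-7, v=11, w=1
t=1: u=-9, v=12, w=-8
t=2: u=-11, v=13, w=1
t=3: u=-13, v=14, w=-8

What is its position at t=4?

u=-15, v=15, w=1

The u coordinate changes by -2 each step, so at step 4 it is -7 + 4·(-2) = -15.
The v coordinate changes by +1 each step, so at step 4 it is 11 + 4·(1) = 15.
The w coordinate repeats the cycle [1, -8] with period 2; step 4 mod 2 = 0, giving 1.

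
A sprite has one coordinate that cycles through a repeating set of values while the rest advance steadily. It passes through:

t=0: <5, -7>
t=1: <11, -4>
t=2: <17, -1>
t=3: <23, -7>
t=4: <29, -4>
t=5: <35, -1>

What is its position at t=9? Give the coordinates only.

First: linear, +6 per step → 59 at step 9.
Second: cycles through -7, -4, -1 every 3 steps. Step 9 lands at position 0 of the cycle → -7.

<59, -7>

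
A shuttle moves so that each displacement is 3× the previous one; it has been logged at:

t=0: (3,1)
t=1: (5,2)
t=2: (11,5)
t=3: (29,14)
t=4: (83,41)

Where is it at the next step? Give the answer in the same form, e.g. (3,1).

Step-to-step displacements: (+2,+1), (+6,+3), (+18,+9), (+54,+27); each is 3× the previous.
step 5: (83,41) + (+162,+81) → (245,122)

(245,122)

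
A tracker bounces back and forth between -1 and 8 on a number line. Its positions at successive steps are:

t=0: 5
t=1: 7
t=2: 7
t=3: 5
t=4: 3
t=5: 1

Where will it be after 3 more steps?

3

The value travels 2 per step and bounces off the walls at -1 and 8.
  step 6: 1 → -1
  step 7: -1 → 1
  step 8: 1 → 3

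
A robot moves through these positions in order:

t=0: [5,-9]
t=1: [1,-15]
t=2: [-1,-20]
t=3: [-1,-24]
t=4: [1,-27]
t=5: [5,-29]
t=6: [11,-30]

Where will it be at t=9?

[41,-27]

Successive displacements: [-4,-6], [-2,-5], [+0,-4], [+2,-3], [+4,-2], [+6,-1] — each changes by [+2,+1].
step 7: [11,-30] + [+8,+0] → [19,-30]
step 8: [19,-30] + [+10,+1] → [29,-29]
step 9: [29,-29] + [+12,+2] → [41,-27]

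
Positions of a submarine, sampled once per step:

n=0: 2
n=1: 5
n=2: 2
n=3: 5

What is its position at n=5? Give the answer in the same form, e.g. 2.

Consecutive displacements +3, -3, +3 scale by a factor of -1 each step.
step 4: 5 − 3 → 2
step 5: 2 + 3 → 5

5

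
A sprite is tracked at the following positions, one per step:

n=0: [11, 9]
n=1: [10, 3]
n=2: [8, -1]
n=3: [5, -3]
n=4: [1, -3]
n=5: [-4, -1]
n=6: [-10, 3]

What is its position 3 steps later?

[-34, 27]

Taking differences between consecutive positions: [-1, -6], [-2, -4], [-3, -2], [-4, +0], [-5, +2], [-6, +4]. These grow by [-1, +2] each step.
step 7: [-10, 3] + [-7, +6] → [-17, 9]
step 8: [-17, 9] + [-8, +8] → [-25, 17]
step 9: [-25, 17] + [-9, +10] → [-34, 27]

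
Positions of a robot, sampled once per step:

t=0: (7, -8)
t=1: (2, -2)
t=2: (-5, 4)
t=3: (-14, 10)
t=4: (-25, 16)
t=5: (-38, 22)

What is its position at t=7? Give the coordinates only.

(-70, 34)

Taking differences between consecutive positions: (-5, +6), (-7, +6), (-9, +6), (-11, +6), (-13, +6). These grow by (-2, +0) each step.
step 6: (-38, 22) + (-15, +6) → (-53, 28)
step 7: (-53, 28) + (-17, +6) → (-70, 34)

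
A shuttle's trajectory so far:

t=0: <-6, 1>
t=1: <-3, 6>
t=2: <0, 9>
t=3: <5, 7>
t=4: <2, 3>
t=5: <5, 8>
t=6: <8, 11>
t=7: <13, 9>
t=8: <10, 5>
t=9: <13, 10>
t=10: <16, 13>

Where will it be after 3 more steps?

<21, 12>

Differencing gives <+3, +5>, <+3, +3>, <+5, -2>, <-3, -4>, <+3, +5>, <+3, +3>, <+5, -2>, <-3, -4>, <+3, +5>, <+3, +3>. This is the pattern <+3, +5>, <+3, +3>, <+5, -2>, <-3, -4> repeated.
step 11: apply <+5, -2> → <21, 11>
step 12: apply <-3, -4> → <18, 7>
step 13: apply <+3, +5> → <21, 12>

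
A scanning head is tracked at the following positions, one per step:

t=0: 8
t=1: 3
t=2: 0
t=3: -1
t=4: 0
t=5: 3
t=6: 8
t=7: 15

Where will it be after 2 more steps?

35

First differences are -5, -3, -1, +1, +3, +5, +7; their common second difference is +2 (constant acceleration).
step 8: 15 + 9 → 24
step 9: 24 + 11 → 35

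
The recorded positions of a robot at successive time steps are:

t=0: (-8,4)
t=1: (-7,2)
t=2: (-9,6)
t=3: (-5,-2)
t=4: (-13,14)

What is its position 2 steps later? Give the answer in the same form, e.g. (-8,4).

The jumps are (+1,-2), (-2,+4), (+4,-8), (-8,+16) — a geometric progression with ratio -2.
step 5: (-13,14) + (+16,-32) → (3,-18)
step 6: (3,-18) + (-32,+64) → (-29,46)

(-29,46)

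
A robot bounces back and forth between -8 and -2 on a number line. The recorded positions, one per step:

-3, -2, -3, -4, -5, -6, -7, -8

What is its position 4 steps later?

The value travels 1 per step and bounces off the walls at -8 and -2.
  step 8: -8 → -7
  step 9: -7 → -6
  step 10: -6 → -5
  step 11: -5 → -4

-4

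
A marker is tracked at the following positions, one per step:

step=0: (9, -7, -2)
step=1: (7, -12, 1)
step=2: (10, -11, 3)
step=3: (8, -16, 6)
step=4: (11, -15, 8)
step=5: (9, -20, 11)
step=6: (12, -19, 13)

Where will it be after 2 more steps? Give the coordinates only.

Differencing gives (-2, -5, +3), (+3, +1, +2), (-2, -5, +3), (+3, +1, +2), (-2, -5, +3), (+3, +1, +2). This is the pattern (-2, -5, +3), (+3, +1, +2) repeated.
step 7: apply (-2, -5, +3) → (10, -24, 16)
step 8: apply (+3, +1, +2) → (13, -23, 18)

(13, -23, 18)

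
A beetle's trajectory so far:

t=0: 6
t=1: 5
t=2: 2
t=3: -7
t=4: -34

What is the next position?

-115

The jumps are -1, -3, -9, -27 — a geometric progression with ratio 3.
step 5: -34 − 81 → -115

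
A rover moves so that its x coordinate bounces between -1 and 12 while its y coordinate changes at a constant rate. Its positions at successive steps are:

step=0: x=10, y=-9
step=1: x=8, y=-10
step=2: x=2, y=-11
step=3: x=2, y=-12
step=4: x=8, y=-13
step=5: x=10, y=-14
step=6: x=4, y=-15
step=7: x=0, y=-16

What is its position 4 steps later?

x=0, y=-20

The x coordinate travels 6 per step and bounces off the walls at -1 and 12.
  step 8: 0 → 6
  step 9: 6 → 12
  step 10: 12 → 6
  step 11: 6 → 0
The y coordinate changes by -1 each step: at step 11 it is -20.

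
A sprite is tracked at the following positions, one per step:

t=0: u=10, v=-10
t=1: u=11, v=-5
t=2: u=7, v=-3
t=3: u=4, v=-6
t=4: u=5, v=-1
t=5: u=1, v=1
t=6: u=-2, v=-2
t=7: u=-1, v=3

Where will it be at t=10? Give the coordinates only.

u=-7, v=7

Step-to-step displacements: (+1, +5), (-4, +2), (-3, -3), (+1, +5), (-4, +2), (-3, -3), (+1, +5) — a repeating cycle of length 3.
step 8: apply (-4, +2) → u=-5, v=5
step 9: apply (-3, -3) → u=-8, v=2
step 10: apply (+1, +5) → u=-7, v=7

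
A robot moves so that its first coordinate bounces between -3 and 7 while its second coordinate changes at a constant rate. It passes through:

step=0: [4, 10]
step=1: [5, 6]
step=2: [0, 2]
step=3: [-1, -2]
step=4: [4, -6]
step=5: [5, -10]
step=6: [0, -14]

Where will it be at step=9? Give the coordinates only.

The first coordinate travels 5 per step and bounces off the walls at -3 and 7.
  step 7: 0 → -1
  step 8: -1 → 4
  step 9: 4 → 5
The second coordinate changes by -4 each step: at step 9 it is -26.

[5, -26]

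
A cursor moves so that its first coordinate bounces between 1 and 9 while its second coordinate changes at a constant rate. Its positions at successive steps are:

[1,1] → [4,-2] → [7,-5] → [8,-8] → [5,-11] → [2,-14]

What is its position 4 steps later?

The first coordinate travels 3 per step and bounces off the walls at 1 and 9.
  step 6: 2 → 3
  step 7: 3 → 6
  step 8: 6 → 9
  step 9: 9 → 6
The second coordinate changes by -3 each step: at step 9 it is -26.

[6,-26]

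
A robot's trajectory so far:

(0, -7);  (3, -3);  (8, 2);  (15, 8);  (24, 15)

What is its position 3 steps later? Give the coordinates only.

First differences are (+3, +4), (+5, +5), (+7, +6), (+9, +7); their common second difference is (+2, +1) (constant acceleration).
step 5: (24, 15) + (+11, +8) → (35, 23)
step 6: (35, 23) + (+13, +9) → (48, 32)
step 7: (48, 32) + (+15, +10) → (63, 42)

(63, 42)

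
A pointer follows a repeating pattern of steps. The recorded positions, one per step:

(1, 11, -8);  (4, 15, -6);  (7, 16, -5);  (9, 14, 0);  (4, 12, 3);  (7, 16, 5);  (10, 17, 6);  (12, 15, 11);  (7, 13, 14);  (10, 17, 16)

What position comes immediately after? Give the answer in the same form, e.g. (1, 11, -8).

(13, 18, 17)

Differencing gives (+3, +4, +2), (+3, +1, +1), (+2, -2, +5), (-5, -2, +3), (+3, +4, +2), (+3, +1, +1), (+2, -2, +5), (-5, -2, +3), (+3, +4, +2). This is the pattern (+3, +4, +2), (+3, +1, +1), (+2, -2, +5), (-5, -2, +3) repeated.
step 10: apply (+3, +1, +1) → (13, 18, 17)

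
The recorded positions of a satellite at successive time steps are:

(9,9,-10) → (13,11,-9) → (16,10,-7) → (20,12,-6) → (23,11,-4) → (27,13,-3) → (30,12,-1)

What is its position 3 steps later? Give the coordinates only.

(41,15,3)

Step-to-step displacements: (+4,+2,+1), (+3,-1,+2), (+4,+2,+1), (+3,-1,+2), (+4,+2,+1), (+3,-1,+2) — a repeating cycle of length 2.
step 7: apply (+4,+2,+1) → (34,14,0)
step 8: apply (+3,-1,+2) → (37,13,2)
step 9: apply (+4,+2,+1) → (41,15,3)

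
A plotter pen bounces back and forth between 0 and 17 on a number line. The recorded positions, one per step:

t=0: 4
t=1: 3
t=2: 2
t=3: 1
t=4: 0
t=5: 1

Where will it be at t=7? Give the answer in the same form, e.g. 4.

The value reflects between 0 and 17, moving 1 per step.
  step 6: 1 → 2
  step 7: 2 → 3

3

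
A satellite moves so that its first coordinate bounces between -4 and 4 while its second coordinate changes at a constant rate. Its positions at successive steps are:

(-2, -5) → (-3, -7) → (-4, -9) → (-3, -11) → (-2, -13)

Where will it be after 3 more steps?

(1, -19)

The first coordinate travels 1 per step and bounces off the walls at -4 and 4.
  step 5: -2 → -1
  step 6: -1 → 0
  step 7: 0 → 1
The second coordinate changes by -2 each step: at step 7 it is -19.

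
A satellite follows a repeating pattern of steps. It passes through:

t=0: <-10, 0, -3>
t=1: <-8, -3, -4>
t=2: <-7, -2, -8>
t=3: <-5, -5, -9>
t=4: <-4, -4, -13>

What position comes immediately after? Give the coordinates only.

The moves between consecutive positions are <+2, -3, -1>, <+1, +1, -4>, <+2, -3, -1>, <+1, +1, -4>; they repeat the 2-cycle [<+2, -3, -1>, <+1, +1, -4>].
step 5: apply <+2, -3, -1> → <-2, -7, -14>

<-2, -7, -14>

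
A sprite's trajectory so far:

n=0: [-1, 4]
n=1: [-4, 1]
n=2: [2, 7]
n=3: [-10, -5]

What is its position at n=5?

The jumps are [-3, -3], [+6, +6], [-12, -12] — a geometric progression with ratio -2.
step 4: [-10, -5] + [+24, +24] → [14, 19]
step 5: [14, 19] + [-48, -48] → [-34, -29]

[-34, -29]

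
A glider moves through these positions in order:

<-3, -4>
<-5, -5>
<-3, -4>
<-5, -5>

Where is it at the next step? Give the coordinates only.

<-3, -4>

Step-to-step displacements: <-2, -1>, <+2, +1>, <-2, -1>; each is -1× the previous.
step 4: <-5, -5> + <+2, +1> → <-3, -4>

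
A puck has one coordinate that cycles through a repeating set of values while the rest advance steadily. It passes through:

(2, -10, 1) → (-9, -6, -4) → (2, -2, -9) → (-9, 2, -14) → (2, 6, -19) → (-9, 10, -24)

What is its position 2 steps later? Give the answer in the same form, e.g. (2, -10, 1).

The first coordinate repeats the cycle [2, -9] with period 2; step 7 mod 2 = 1, giving -9.
The second coordinate changes by +4 each step, so at step 7 it is -10 + 7·(4) = 18.
The third coordinate changes by -5 each step, so at step 7 it is 1 + 7·(-5) = -34.

(-9, 18, -34)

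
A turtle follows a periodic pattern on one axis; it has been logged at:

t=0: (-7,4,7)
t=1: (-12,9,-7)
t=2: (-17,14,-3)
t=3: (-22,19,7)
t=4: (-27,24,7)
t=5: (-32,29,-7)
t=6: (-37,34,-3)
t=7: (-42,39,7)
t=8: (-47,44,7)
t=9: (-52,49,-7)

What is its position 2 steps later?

(-62,59,7)

The first coordinate changes by -5 each step, so at step 11 it is -7 + 11·(-5) = -62.
The second coordinate changes by +5 each step, so at step 11 it is 4 + 11·(5) = 59.
The third coordinate repeats the cycle [7, -7, -3, 7] with period 4; step 11 mod 4 = 3, giving 7.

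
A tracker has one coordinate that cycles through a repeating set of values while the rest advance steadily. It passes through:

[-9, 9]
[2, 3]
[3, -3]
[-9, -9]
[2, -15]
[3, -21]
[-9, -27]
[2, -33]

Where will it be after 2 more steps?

[-9, -45]

The first coordinate repeats the cycle [-9, 2, 3] with period 3; step 9 mod 3 = 0, giving -9.
The second coordinate changes by -6 each step, so at step 9 it is 9 + 9·(-6) = -45.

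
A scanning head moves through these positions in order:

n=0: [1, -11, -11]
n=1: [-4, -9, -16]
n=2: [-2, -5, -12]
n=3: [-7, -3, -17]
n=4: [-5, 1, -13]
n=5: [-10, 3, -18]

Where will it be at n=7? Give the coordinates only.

Step-to-step displacements: [-5, +2, -5], [+2, +4, +4], [-5, +2, -5], [+2, +4, +4], [-5, +2, -5] — a repeating cycle of length 2.
step 6: apply [+2, +4, +4] → [-8, 7, -14]
step 7: apply [-5, +2, -5] → [-13, 9, -19]

[-13, 9, -19]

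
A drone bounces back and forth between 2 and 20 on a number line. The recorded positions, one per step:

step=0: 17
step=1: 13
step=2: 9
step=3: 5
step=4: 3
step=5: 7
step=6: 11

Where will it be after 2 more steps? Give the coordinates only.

19

The value travels 4 per step and bounces off the walls at 2 and 20.
  step 7: 11 → 15
  step 8: 15 → 19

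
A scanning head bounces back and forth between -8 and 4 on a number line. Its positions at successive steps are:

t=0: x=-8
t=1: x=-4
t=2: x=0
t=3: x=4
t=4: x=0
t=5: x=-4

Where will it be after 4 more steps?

x=4

The value reflects between -8 and 4, moving 4 per step.
  step 6: -4 → -8
  step 7: -8 → -4
  step 8: -4 → 0
  step 9: 0 → 4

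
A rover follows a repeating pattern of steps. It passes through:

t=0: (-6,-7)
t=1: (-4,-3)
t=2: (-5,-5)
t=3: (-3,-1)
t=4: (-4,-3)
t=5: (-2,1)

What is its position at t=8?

Step-to-step displacements: (+2,+4), (-1,-2), (+2,+4), (-1,-2), (+2,+4) — a repeating cycle of length 2.
step 6: apply (-1,-2) → (-3,-1)
step 7: apply (+2,+4) → (-1,3)
step 8: apply (-1,-2) → (-2,1)

(-2,1)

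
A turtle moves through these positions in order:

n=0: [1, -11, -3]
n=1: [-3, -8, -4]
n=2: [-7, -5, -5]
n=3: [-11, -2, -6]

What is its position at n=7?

The position changes by [-4, +3, -1] every step.
step 4: [-11, -2, -6] + [-4, +3, -1] → [-15, 1, -7]
step 5: [-15, 1, -7] + [-4, +3, -1] → [-19, 4, -8]
step 6: [-19, 4, -8] + [-4, +3, -1] → [-23, 7, -9]
step 7: [-23, 7, -9] + [-4, +3, -1] → [-27, 10, -10]

[-27, 10, -10]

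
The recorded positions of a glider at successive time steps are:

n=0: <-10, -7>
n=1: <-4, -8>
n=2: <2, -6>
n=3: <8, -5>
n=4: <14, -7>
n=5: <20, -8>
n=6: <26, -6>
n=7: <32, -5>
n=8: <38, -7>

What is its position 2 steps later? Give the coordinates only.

<50, -6>

First: linear, +6 per step → 50 at step 10.
Second: cycles through -7, -8, -6, -5 every 4 steps. Step 10 lands at position 2 of the cycle → -6.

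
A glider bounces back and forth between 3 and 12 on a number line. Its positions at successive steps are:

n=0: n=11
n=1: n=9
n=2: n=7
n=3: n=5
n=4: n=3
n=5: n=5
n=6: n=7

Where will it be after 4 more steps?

n=9

The value travels 2 per step and bounces off the walls at 3 and 12.
  step 7: 7 → 9
  step 8: 9 → 11
  step 9: 11 → 11
  step 10: 11 → 9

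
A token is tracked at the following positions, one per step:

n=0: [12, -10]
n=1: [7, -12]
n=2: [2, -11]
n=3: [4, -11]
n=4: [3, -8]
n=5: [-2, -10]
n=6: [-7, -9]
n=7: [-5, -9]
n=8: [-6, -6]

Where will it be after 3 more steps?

[-14, -7]

The moves between consecutive positions are [-5, -2], [-5, +1], [+2, +0], [-1, +3], [-5, -2], [-5, +1], [+2, +0], [-1, +3]; they repeat the 4-cycle [[-5, -2], [-5, +1], [+2, +0], [-1, +3]].
step 9: apply [-5, -2] → [-11, -8]
step 10: apply [-5, +1] → [-16, -7]
step 11: apply [+2, +0] → [-14, -7]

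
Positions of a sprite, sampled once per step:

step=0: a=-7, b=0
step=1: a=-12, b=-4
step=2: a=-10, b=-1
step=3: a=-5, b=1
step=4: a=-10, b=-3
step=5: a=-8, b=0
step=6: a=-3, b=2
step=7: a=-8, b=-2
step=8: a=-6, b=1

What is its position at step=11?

Step-to-step displacements: (-5, -4), (+2, +3), (+5, +2), (-5, -4), (+2, +3), (+5, +2), (-5, -4), (+2, +3) — a repeating cycle of length 3.
step 9: apply (+5, +2) → a=-1, b=3
step 10: apply (-5, -4) → a=-6, b=-1
step 11: apply (+2, +3) → a=-4, b=2

a=-4, b=2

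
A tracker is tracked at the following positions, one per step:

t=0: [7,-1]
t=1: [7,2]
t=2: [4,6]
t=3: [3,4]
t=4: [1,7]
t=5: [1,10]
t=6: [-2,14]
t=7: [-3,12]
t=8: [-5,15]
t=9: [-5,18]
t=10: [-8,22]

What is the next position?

Differencing gives [+0,+3], [-3,+4], [-1,-2], [-2,+3], [+0,+3], [-3,+4], [-1,-2], [-2,+3], [+0,+3], [-3,+4]. This is the pattern [+0,+3], [-3,+4], [-1,-2], [-2,+3] repeated.
step 11: apply [-1,-2] → [-9,20]

[-9,20]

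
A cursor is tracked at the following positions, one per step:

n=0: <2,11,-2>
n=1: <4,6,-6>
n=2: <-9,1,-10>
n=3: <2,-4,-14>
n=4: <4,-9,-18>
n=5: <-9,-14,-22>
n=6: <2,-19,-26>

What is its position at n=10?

The first coordinate repeats the cycle [2, 4, -9] with period 3; step 10 mod 3 = 1, giving 4.
The second coordinate changes by -5 each step, so at step 10 it is 11 + 10·(-5) = -39.
The third coordinate changes by -4 each step, so at step 10 it is -2 + 10·(-4) = -42.

<4,-39,-42>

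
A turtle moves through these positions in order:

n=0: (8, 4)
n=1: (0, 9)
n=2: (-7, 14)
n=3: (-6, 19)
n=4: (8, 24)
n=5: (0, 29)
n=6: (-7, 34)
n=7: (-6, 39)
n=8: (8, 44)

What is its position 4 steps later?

The first coordinate repeats the cycle [8, 0, -7, -6] with period 4; step 12 mod 4 = 0, giving 8.
The second coordinate changes by +5 each step, so at step 12 it is 4 + 12·(5) = 64.

(8, 64)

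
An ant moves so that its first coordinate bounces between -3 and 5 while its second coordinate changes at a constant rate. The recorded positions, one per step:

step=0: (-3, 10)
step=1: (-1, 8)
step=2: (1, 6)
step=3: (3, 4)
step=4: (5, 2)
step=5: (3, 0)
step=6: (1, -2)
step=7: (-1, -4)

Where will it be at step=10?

(1, -10)

The first coordinate travels 2 per step and bounces off the walls at -3 and 5.
  step 8: -1 → -3
  step 9: -3 → -1
  step 10: -1 → 1
The second coordinate changes by -2 each step: at step 10 it is -10.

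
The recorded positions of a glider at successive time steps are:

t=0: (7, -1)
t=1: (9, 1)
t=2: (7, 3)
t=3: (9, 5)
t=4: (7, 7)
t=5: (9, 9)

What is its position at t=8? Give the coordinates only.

(7, 15)

The first coordinate repeats the cycle [7, 9] with period 2; step 8 mod 2 = 0, giving 7.
The second coordinate changes by +2 each step, so at step 8 it is -1 + 8·(2) = 15.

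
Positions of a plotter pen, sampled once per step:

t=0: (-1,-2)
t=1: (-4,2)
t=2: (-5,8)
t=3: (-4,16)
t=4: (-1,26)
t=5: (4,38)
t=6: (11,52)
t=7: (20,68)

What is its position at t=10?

(59,128)

First differences are (-3,+4), (-1,+6), (+1,+8), (+3,+10), (+5,+12), (+7,+14), (+9,+16); their common second difference is (+2,+2) (constant acceleration).
step 8: (20,68) + (+11,+18) → (31,86)
step 9: (31,86) + (+13,+20) → (44,106)
step 10: (44,106) + (+15,+22) → (59,128)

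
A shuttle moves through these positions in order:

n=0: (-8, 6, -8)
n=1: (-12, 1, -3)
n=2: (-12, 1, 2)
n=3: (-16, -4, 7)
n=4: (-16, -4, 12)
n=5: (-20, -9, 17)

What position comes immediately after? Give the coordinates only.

Differencing gives (-4, -5, +5), (+0, +0, +5), (-4, -5, +5), (+0, +0, +5), (-4, -5, +5). This is the pattern (-4, -5, +5), (+0, +0, +5) repeated.
step 6: apply (+0, +0, +5) → (-20, -9, 22)

(-20, -9, 22)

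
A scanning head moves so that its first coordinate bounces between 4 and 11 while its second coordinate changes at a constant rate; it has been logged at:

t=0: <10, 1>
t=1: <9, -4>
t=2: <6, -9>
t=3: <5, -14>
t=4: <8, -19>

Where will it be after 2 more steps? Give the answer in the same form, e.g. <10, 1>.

The first coordinate reflects between 4 and 11, moving 3 per step.
  step 5: 8 → 11
  step 6: 11 → 8
The second coordinate changes by -5 each step: at step 6 it is -29.

<8, -29>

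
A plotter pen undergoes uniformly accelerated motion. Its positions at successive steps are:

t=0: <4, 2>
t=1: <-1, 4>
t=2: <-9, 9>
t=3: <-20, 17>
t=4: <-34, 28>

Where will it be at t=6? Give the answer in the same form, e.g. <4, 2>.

<-71, 59>

Successive displacements: <-5, +2>, <-8, +5>, <-11, +8>, <-14, +11> — each changes by <-3, +3>.
step 5: <-34, 28> + <-17, +14> → <-51, 42>
step 6: <-51, 42> + <-20, +17> → <-71, 59>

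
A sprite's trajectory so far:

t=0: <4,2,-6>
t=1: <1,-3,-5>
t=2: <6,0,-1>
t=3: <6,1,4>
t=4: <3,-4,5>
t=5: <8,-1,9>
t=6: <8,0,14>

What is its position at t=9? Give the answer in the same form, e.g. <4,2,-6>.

<10,-1,24>

The moves between consecutive positions are <-3,-5,+1>, <+5,+3,+4>, <+0,+1,+5>, <-3,-5,+1>, <+5,+3,+4>, <+0,+1,+5>; they repeat the 3-cycle [<-3,-5,+1>, <+5,+3,+4>, <+0,+1,+5>].
step 7: apply <-3,-5,+1> → <5,-5,15>
step 8: apply <+5,+3,+4> → <10,-2,19>
step 9: apply <+0,+1,+5> → <10,-1,24>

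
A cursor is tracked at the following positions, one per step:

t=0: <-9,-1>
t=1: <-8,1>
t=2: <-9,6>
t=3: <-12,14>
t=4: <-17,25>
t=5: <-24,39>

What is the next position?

Successive displacements: <+1,+2>, <-1,+5>, <-3,+8>, <-5,+11>, <-7,+14> — each changes by <-2,+3>.
step 6: <-24,39> + <-9,+17> → <-33,56>

<-33,56>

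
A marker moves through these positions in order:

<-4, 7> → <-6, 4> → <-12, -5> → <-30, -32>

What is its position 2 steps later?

The jumps are <-2, -3>, <-6, -9>, <-18, -27> — a geometric progression with ratio 3.
step 4: <-30, -32> + <-54, -81> → <-84, -113>
step 5: <-84, -113> + <-162, -243> → <-246, -356>

<-246, -356>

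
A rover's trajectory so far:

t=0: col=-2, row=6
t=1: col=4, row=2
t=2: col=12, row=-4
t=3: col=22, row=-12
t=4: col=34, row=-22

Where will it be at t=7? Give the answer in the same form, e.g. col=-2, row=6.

First differences are (+6,-4), (+8,-6), (+10,-8), (+12,-10); their common second difference is (+2,-2) (constant acceleration).
step 5: col=34, row=-22 + (+14,-12) → col=48, row=-34
step 6: col=48, row=-34 + (+16,-14) → col=64, row=-48
step 7: col=64, row=-48 + (+18,-16) → col=82, row=-64

col=82, row=-64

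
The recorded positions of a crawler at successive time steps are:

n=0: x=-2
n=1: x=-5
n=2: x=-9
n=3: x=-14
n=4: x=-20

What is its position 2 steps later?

Taking differences between consecutive positions: -3, -4, -5, -6. These grow by -1 each step.
step 5: -20 − 7 → x=-27
step 6: -27 − 8 → x=-35

x=-35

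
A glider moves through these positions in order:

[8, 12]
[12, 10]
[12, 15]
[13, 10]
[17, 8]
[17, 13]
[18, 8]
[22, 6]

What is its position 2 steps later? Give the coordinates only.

The moves between consecutive positions are [+4, -2], [+0, +5], [+1, -5], [+4, -2], [+0, +5], [+1, -5], [+4, -2]; they repeat the 3-cycle [[+4, -2], [+0, +5], [+1, -5]].
step 8: apply [+0, +5] → [22, 11]
step 9: apply [+1, -5] → [23, 6]

[23, 6]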